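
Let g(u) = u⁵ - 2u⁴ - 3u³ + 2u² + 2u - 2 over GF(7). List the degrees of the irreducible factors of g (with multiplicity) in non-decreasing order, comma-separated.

1, 2, 2

Linear factors from roots: (u - 2).
Complete factorization: g(u) = (u - 2)·(u² + 2u - 2)·(u² - 2u + 3).
Factor degrees with multiplicity: 1 + 2 + 2 = 5.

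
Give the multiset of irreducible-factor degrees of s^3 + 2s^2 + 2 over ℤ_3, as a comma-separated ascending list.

Write f(s) = s^3 + 2s^2 + 2.
Roots in ℤ_3: f(0) = 2; f(1) = 2; f(2) = 0 → root.
Linear factors from roots: (s + 1).
Complete factorization: f(s) = (s + 1)·(s^2 + s + 2).
Factor degrees with multiplicity: 1 + 2 = 3.

1, 2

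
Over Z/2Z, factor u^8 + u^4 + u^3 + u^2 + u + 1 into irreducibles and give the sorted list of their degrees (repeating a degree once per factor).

Write g(u) = u^8 + u^4 + u^3 + u^2 + u + 1.
Roots in Z/2Z: g(0) = 1; g(1) = 0 → root.
Linear factors from roots: (u + 1).
Complete factorization: g(u) = (u + 1)^3·(u^2 + u + 1)·(u^3 + u + 1).
Factor degrees with multiplicity: 1 + 1 + 1 + 2 + 3 = 8.

1, 1, 1, 2, 3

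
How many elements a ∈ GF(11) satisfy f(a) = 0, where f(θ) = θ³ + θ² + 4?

Evaluate at each of the 11 elements of GF(11):
f(0) = 4; f(1) = 6; f(2) = 5; f(3) = 7; f(4) = 7; f(5) = 0 → root; f(6) = 3; f(7) = 0 → root; f(8) = 8; f(9) = 0 → root; f(10) = 4.
Roots: {5, 7, 9}.

3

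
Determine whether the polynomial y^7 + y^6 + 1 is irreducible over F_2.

Write h(y) = y^7 + y^6 + 1.
Check for roots in F_2: h(0) = 1; h(1) = 1.
No roots, so no linear factors.
Monic irreducibles of degree 2 over GF(2): y^2 + y + 1.
None of them divide h (all give nonzero remainder).
Monic irreducibles of degree 3 over GF(2): y^3 + y + 1, y^3 + y^2 + 1.
None of them divide h (all give nonzero remainder).
No irreducible factor of degree ≤ 3 exists, so h is irreducible over GF(2).

Yes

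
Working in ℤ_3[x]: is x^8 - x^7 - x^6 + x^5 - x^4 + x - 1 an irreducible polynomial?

Write g(x) = x^8 - x^7 - x^6 + x^5 - x^4 + x - 1.
Check for roots in ℤ_3: g(0) = 2; g(1) = 2; g(2) = 0 → root.
g(2) = 0, so (x − 2) divides g(x); g is reducible.

No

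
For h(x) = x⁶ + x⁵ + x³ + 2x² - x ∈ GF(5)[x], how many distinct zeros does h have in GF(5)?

Evaluate at each of the 5 elements of GF(5):
h(0) = 0 → root; h(1) = 4; h(2) = 0 → root; h(3) = 4; h(4) = 2.
Roots: {0, 2}.

2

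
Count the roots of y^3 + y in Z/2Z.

2

Write g(y) = y^3 + y.
Evaluate at each of the 2 elements of Z/2Z:
g(0) = 0 → root; g(1) = 0 → root.
Roots: {0, 1}.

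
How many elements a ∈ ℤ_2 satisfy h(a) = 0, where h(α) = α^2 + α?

2

Evaluate at each of the 2 elements of ℤ_2:
h(0) = 0 → root; h(1) = 0 → root.
Roots: {0, 1}.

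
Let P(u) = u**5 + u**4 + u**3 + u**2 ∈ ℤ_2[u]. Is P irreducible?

No

Check for roots in ℤ_2: P(0) = 0 → root; P(1) = 0 → root.
P(0) = 0, so (u) divides P(u); P is reducible.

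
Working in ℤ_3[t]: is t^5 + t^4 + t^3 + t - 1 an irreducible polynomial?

Write m(t) = t^5 + t^4 + t^3 + t - 1.
Check for roots in ℤ_3: m(0) = 2; m(1) = 0 → root; m(2) = 0 → root.
m(1) = 0, so (t − 1) divides m(t); m is reducible.

No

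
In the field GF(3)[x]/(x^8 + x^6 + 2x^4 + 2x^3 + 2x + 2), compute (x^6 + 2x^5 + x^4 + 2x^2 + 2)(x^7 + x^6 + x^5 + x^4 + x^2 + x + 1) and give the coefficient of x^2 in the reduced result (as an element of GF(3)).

2

Multiply in GF(3)[x]: (x^6 + 2x^5 + x^4 + 2x^2 + 2)·(x^7 + x^6 + x^5 + x^4 + x^2 + x + 1) = x^13 + x^11 + x^10 + 2x^9 + x^8 + x^7 + 2x^6 + 2x^5 + 2x^4 + 2x^3 + x^2 + 2x + 2.
Reduce using x^8 ≡ 2x^6 + x^4 + x^3 + x + 1 (mod x^8 + x^6 + 2x^4 + 2x^3 + 2x + 2).
Reduced: x^7 + x^5 + x^3 + 2x^2.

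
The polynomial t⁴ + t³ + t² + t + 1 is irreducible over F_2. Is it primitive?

Write f(t) = t⁴ + t³ + t² + t + 1.
|GF(2^4)^×| = 2^4 − 1 = 15. Prime factorization: 15 = 3·5.
f is primitive ⇔ t has order 15 in GF(2)[t]/(f), i.e. t^(15/q) ≠ 1 for each prime q | 15.
t^(5) mod f = 1
t^(3) mod f = t³.
Since t^(5) = 1, the order of t divides 5 < 15; not primitive.

No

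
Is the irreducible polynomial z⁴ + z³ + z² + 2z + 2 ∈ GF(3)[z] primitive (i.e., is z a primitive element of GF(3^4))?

Yes

Write f(z) = z⁴ + z³ + z² + 2z + 2.
|GF(3^4)^×| = 3^4 − 1 = 80. Prime factorization: 80 = 2^4·5.
f is primitive ⇔ z has order 80 in GF(3)[z]/(f), i.e. z^(80/q) ≠ 1 for each prime q | 80.
z^(40) mod f = 2.
z^(16) mod f = 2z³ + 1.
None equal 1, so z has full order 80; f is primitive.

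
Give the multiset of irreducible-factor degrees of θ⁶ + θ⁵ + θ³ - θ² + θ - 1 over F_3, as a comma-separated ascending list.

Write g(θ) = θ⁶ + θ⁵ + θ³ - θ² + θ - 1.
Roots in F_3: g(0) = 2; g(1) = 2; g(2) = 2.
Complete factorization: g(θ) = (θ⁶ + θ⁵ + θ³ - θ² + θ - 1).
Factor degrees with multiplicity: 6 = 6.

6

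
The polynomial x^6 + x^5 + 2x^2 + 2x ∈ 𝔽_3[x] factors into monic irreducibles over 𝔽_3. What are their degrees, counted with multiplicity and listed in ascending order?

Write h(x) = x^6 + x^5 + 2x^2 + 2x.
Roots in 𝔽_3: h(0) = 0 → root; h(1) = 0 → root; h(2) = 0 → root.
Linear factors from roots: (x), (x + 2), (x + 1).
Complete factorization: h(x) = (x)·(x + 2)·(x + 1)^2·(x^2 + 1).
Factor degrees with multiplicity: 1 + 1 + 1 + 1 + 2 = 6.

1, 1, 1, 1, 2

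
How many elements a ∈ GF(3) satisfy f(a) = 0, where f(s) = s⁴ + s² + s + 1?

0

Evaluate at each of the 3 elements of GF(3):
f(0) = 1; f(1) = 1; f(2) = 2.
No element is a root.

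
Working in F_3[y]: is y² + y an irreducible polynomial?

Write f(y) = y² + y.
Check for roots in F_3: f(0) = 0 → root; f(1) = 2; f(2) = 0 → root.
f(0) = 0, so (y) divides f(y); f is reducible.

No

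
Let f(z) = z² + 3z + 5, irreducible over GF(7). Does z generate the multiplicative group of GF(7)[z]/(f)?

|GF(7^2)^×| = 7^2 − 1 = 48. Prime factorization: 48 = 2^4·3.
f is primitive ⇔ z has order 48 in GF(7)[z]/(f), i.e. z^(48/q) ≠ 1 for each prime q | 48.
z^(24) mod f = 6.
z^(16) mod f = 4.
None equal 1, so z has full order 48; f is primitive.

Yes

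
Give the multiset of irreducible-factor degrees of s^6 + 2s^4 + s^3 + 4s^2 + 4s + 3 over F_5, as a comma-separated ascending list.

Write h(s) = s^6 + 2s^4 + s^3 + 4s^2 + 4s + 3.
Roots in F_5: h(0) = 3; h(1) = 0 → root; h(2) = 1; h(3) = 4; h(4) = 0 → root.
Linear factors from roots: (s + 4), (s + 1).
Complete factorization: h(s) = (s + 4)·(s + 1)^2·(s^3 + 4s^2 + 4s + 2).
Factor degrees with multiplicity: 1 + 1 + 1 + 3 = 6.

1, 1, 1, 3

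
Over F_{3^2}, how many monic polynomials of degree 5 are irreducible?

11808

Gauss's count: N_{9}(5) = (1/5) Σ_{d|5} μ(5/d)·9^d.
Divisors of 5: 1, 5; μ(5/d) for each: -1, 1.
Σ = − 9^1 + 9^5 = 59040.
N = 59040/5 = 11808.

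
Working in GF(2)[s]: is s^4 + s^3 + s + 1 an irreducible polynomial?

Write g(s) = s^4 + s^3 + s + 1.
Check for roots in GF(2): g(0) = 1; g(1) = 0 → root.
g(1) = 0, so (s − 1) divides g(s); g is reducible.

No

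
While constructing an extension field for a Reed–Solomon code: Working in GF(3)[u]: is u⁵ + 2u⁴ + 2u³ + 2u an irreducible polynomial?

No

Write h(u) = u⁵ + 2u⁴ + 2u³ + 2u.
Check for roots in GF(3): h(0) = 0 → root; h(1) = 1; h(2) = 0 → root.
h(0) = 0, so (u) divides h(u); h is reducible.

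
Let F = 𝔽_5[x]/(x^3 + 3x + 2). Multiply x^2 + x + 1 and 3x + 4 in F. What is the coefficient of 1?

3

Multiply in 𝔽_5[x]: (x^2 + x + 1)·(3x + 4) = 3x^3 + 2x^2 + 2x + 4.
Reduce using x^3 ≡ 2x + 3 (mod x^3 + 3x + 2).
Reduced: 2x^2 + 3x + 3.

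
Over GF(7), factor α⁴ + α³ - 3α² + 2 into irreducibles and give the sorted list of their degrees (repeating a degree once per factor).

1, 3

Write f(α) = α⁴ + α³ - 3α² + 2.
Linear factors from roots: (α - 2).
Complete factorization: f(α) = (α - 2)·(α³ + 3α² + 3α - 1).
Factor degrees with multiplicity: 1 + 3 = 4.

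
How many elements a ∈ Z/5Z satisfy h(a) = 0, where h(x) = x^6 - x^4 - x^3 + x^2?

3

Evaluate at each of the 5 elements of Z/5Z:
h(0) = 0 → root; h(1) = 0 → root; h(2) = 4; h(3) = 0 → root; h(4) = 2.
Roots: {0, 1, 3}.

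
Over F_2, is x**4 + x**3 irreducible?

No

Write g(x) = x**4 + x**3.
Check for roots in F_2: g(0) = 0 → root; g(1) = 0 → root.
g(0) = 0, so (x) divides g(x); g is reducible.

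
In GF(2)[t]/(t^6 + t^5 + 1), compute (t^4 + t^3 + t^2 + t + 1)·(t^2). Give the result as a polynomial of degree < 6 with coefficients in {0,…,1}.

t^4 + t^3 + t^2 + 1

Multiply in GF(2)[t]: (t^4 + t^3 + t^2 + t + 1)·(t^2) = t^6 + t^5 + t^4 + t^3 + t^2.
Reduce using t^6 ≡ t^5 + 1 (mod t^6 + t^5 + 1).
Reduced: t^4 + t^3 + t^2 + 1.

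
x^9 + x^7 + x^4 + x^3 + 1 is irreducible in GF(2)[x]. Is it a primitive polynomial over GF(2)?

Write f(x) = x^9 + x^7 + x^4 + x^3 + 1.
|GF(2^9)^×| = 2^9 − 1 = 511. Prime factorization: 511 = 7·73.
f is primitive ⇔ x has order 511 in GF(2)[x]/(f), i.e. x^(511/q) ≠ 1 for each prime q | 511.
x^(73) mod f = 1
x^(7) mod f = x^7.
Since x^(73) = 1, the order of x divides 73 < 511; not primitive.

No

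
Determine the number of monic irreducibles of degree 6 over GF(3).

By the necklace-counting formula, N_3(6) = (1/6) Σ_{d|6} μ(6/d)·3^d.
Divisors of 6: 1, 2, 3, 6; μ(6/d) for each: 1, -1, -1, 1.
Σ = 3^1 − 3^2 − 3^3 + 3^6 = 696.
N = 696/6 = 116.

116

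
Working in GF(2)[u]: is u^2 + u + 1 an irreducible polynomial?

Yes

Write f(u) = u^2 + u + 1.
Check for roots in GF(2): f(0) = 1; f(1) = 1.
No roots. A degree-2 polynomial over a field with no linear factor is irreducible.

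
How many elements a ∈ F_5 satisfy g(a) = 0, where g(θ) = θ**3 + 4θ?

Evaluate at each of the 5 elements of F_5:
g(0) = 0 → root; g(1) = 0 → root; g(2) = 1; g(3) = 4; g(4) = 0 → root.
Roots: {0, 1, 4}.

3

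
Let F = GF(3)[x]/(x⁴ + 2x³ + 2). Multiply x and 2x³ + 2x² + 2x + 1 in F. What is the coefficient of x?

1

Multiply in GF(3)[x]: (x)·(2x³ + 2x² + 2x + 1) = 2x⁴ + 2x³ + 2x² + x.
Reduce using x⁴ ≡ x³ + 1 (mod x⁴ + 2x³ + 2).
Reduced: x³ + 2x² + x + 2.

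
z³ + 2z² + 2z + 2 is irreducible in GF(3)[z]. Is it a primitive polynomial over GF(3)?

Write f(z) = z³ + 2z² + 2z + 2.
|GF(3^3)^×| = 3^3 − 1 = 26. Prime factorization: 26 = 2·13.
f is primitive ⇔ z has order 26 in GF(3)[z]/(f), i.e. z^(26/q) ≠ 1 for each prime q | 26.
z^(13) mod f = 1
z^(2) mod f = z².
Since z^(13) = 1, the order of z divides 13 < 26; not primitive.

No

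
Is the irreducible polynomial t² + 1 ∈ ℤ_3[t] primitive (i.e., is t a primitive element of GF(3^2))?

Write f(t) = t² + 1.
|GF(3^2)^×| = 3^2 − 1 = 8. Prime factorization: 8 = 2^3.
f is primitive ⇔ t has order 8 in GF(3)[t]/(f), i.e. t^(8/q) ≠ 1 for each prime q | 8.
t^(4) mod f = 1
Since t^(4) = 1, the order of t divides 4 < 8; not primitive.

No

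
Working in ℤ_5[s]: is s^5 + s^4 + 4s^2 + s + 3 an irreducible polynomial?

Write m(s) = s^5 + s^4 + 4s^2 + s + 3.
Check for roots in ℤ_5: m(0) = 3; m(1) = 0 → root; m(2) = 4; m(3) = 1; m(4) = 1.
m(1) = 0, so (s − 1) divides m(s); m is reducible.

No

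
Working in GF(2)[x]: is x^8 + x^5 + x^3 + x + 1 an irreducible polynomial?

Write f(x) = x^8 + x^5 + x^3 + x + 1.
Check for roots in GF(2): f(0) = 1; f(1) = 1.
No roots, so no linear factors.
Monic irreducibles of degree 2 over GF(2): x^2 + x + 1.
None of them divide f (all give nonzero remainder).
Monic irreducibles of degree 3 over GF(2): x^3 + x + 1, x^3 + x^2 + 1.
None of them divide f (all give nonzero remainder).
Monic irreducibles of degree 4 over GF(2): x^4 + x + 1, x^4 + x^3 + 1, x^4 + x^3 + x^2 + x + 1.
None of them divide f (all give nonzero remainder).
No irreducible factor of degree ≤ 4 exists, so f is irreducible over GF(2).

Yes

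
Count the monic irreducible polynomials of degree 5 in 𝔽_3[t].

x^(3^5) − x is the product of all monic irreducibles of degree dividing 5; Möbius inversion gives N = (1/5) Σ μ(5/d)·3^d.
Divisors of 5: 1, 5; μ(5/d) for each: -1, 1.
Σ = − 3^1 + 3^5 = 240.
N = 240/5 = 48.

48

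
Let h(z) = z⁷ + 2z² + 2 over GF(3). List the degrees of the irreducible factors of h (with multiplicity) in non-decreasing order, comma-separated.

1, 1, 2, 3

Roots in GF(3): h(0) = 2; h(1) = 2; h(2) = 0 → root.
Linear factors from roots: (z + 1).
Complete factorization: h(z) = (z + 1)^2·(z² + 2z + 2)·(z³ + 2z² + 1).
Factor degrees with multiplicity: 1 + 1 + 2 + 3 = 7.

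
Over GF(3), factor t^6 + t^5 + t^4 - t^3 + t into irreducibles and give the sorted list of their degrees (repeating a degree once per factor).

1, 1, 2, 2

Write h(t) = t^6 + t^5 + t^4 - t^3 + t.
Roots in GF(3): h(0) = 0 → root; h(1) = 0 → root; h(2) = 1.
Linear factors from roots: (t), (t - 1).
Complete factorization: h(t) = (t)·(t - 1)·(t^2 + 1)·(t^2 - t - 1).
Factor degrees with multiplicity: 1 + 1 + 2 + 2 = 6.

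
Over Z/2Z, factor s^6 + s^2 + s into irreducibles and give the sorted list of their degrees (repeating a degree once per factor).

1, 2, 3

Write h(s) = s^6 + s^2 + s.
Roots in Z/2Z: h(0) = 0 → root; h(1) = 1.
Linear factors from roots: (s).
Complete factorization: h(s) = (s)·(s^2 + s + 1)·(s^3 + s^2 + 1).
Factor degrees with multiplicity: 1 + 2 + 3 = 6.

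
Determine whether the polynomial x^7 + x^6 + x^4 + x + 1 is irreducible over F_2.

Yes

Write f(x) = x^7 + x^6 + x^4 + x + 1.
Check for roots in F_2: f(0) = 1; f(1) = 1.
No roots, so no linear factors.
Monic irreducibles of degree 2 over GF(2): x^2 + x + 1.
None of them divide f (all give nonzero remainder).
Monic irreducibles of degree 3 over GF(2): x^3 + x + 1, x^3 + x^2 + 1.
None of them divide f (all give nonzero remainder).
No irreducible factor of degree ≤ 3 exists, so f is irreducible over GF(2).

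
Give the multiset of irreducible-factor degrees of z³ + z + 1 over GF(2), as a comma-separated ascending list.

Write g(z) = z³ + z + 1.
Roots in GF(2): g(0) = 1; g(1) = 1.
Complete factorization: g(z) = (z³ + z + 1).
Factor degrees with multiplicity: 3 = 3.

3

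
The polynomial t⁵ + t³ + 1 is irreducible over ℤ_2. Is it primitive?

Write f(t) = t⁵ + t³ + 1.
|GF(2^5)^×| = 2^5 − 1 = 31. Prime factorization: 31 = 31.
f is primitive ⇔ t has order 31 in GF(2)[t]/(f), i.e. t^(31/q) ≠ 1 for each prime q | 31.
t^(1) mod f = t.
None equal 1, so t has full order 31; f is primitive.

Yes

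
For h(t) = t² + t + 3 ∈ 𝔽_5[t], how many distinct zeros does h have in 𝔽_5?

Evaluate at each of the 5 elements of 𝔽_5:
h(0) = 3; h(1) = 0 → root; h(2) = 4; h(3) = 0 → root; h(4) = 3.
Roots: {1, 3}.

2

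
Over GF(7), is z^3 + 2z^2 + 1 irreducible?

Yes

Write m(z) = z^3 + 2z^2 + 1.
Check for roots in GF(7): m(0) = 1; m(1) = 4; m(2) = 3; m(3) = 4; m(4) = 6; m(5) = 1; m(6) = 2.
No roots. A degree-3 polynomial over a field with no linear factor is irreducible.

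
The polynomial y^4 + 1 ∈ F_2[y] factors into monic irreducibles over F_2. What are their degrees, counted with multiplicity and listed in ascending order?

1, 1, 1, 1

Write f(y) = y^4 + 1.
Roots in F_2: f(0) = 1; f(1) = 0 → root.
Linear factors from roots: (y + 1).
Complete factorization: f(y) = (y + 1)^4.
Factor degrees with multiplicity: 1 + 1 + 1 + 1 = 4.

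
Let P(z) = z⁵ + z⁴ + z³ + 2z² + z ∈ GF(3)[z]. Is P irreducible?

No

Check for roots in GF(3): P(0) = 0 → root; P(1) = 0 → root; P(2) = 0 → root.
P(0) = 0, so (z) divides P(z); P is reducible.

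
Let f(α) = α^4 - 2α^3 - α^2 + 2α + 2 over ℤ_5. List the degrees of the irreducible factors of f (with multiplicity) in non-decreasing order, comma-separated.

Roots in ℤ_5: f(0) = 2; f(1) = 2; f(2) = 2; f(3) = 1; f(4) = 2.
Complete factorization: f(α) = (α^2 - α + 1)·(α^2 - α + 2).
Factor degrees with multiplicity: 2 + 2 = 4.

2, 2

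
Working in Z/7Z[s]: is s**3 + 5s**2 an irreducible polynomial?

No

Write m(s) = s**3 + 5s**2.
Check for roots in Z/7Z: m(0) = 0 → root; m(1) = 6; m(2) = 0 → root; m(3) = 2; m(4) = 4; m(5) = 5; m(6) = 4.
m(0) = 0, so (s) divides m(s); m is reducible.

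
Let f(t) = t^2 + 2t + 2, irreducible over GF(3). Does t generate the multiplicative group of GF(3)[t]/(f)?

Yes

|GF(3^2)^×| = 3^2 − 1 = 8. Prime factorization: 8 = 2^3.
f is primitive ⇔ t has order 8 in GF(3)[t]/(f), i.e. t^(8/q) ≠ 1 for each prime q | 8.
t^(4) mod f = 2.
None equal 1, so t has full order 8; f is primitive.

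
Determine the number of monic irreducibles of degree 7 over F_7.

The number of monic irreducibles of degree 7 over GF(7) is (1/7)·Σ_{d∣7} μ(7/d) 7^d.
Divisors of 7: 1, 7; μ(7/d) for each: -1, 1.
Σ = − 7^1 + 7^7 = 823536.
N = 823536/7 = 117648.

117648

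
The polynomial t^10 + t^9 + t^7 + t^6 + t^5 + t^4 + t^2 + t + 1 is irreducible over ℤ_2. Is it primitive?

Write f(t) = t^10 + t^9 + t^7 + t^6 + t^5 + t^4 + t^2 + t + 1.
|GF(2^10)^×| = 2^10 − 1 = 1023. Prime factorization: 1023 = 3·11·31.
f is primitive ⇔ t has order 1023 in GF(2)[t]/(f), i.e. t^(1023/q) ≠ 1 for each prime q | 1023.
t^(341) mod f = 1
t^(93) mod f = t^9 + t^6 + t^4 + t^3 + t^2 + t + 1.
t^(33) mod f = t^9 + t^4 + t.
Since t^(341) = 1, the order of t divides 341 < 1023; not primitive.

No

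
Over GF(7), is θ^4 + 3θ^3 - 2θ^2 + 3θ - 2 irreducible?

Yes

Write g(θ) = θ^4 + 3θ^3 - 2θ^2 + 3θ - 2.
Check for roots in GF(7): g(0) = 5; g(1) = 3; g(2) = 1; g(3) = 4; g(4) = 6; g(5) = 4; g(6) = 5.
No roots, so no linear factors.
Degree-2 irreducible divisors: test the 21 monic irreducibles of degree 2 over GF(7).
None of them divide g (all give nonzero remainder).
No irreducible factor of degree ≤ 2 exists, so g is irreducible over GF(7).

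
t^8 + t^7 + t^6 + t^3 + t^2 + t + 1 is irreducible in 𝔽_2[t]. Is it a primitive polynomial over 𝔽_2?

Yes

Write f(t) = t^8 + t^7 + t^6 + t^3 + t^2 + t + 1.
|GF(2^8)^×| = 2^8 − 1 = 255. Prime factorization: 255 = 3·5·17.
f is primitive ⇔ t has order 255 in GF(2)[t]/(f), i.e. t^(255/q) ≠ 1 for each prime q | 255.
t^(85) mod f = t^5 + t^4 + t^3 + t^2 + 1.
t^(51) mod f = t^6 + t^3.
t^(15) mod f = t^5 + t^4 + t^3 + t + 1.
None equal 1, so t has full order 255; f is primitive.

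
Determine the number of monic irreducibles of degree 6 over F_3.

116

By the necklace-counting formula, N_3(6) = (1/6) Σ_{d|6} μ(6/d)·3^d.
Divisors of 6: 1, 2, 3, 6; μ(6/d) for each: 1, -1, -1, 1.
Σ = 3^1 − 3^2 − 3^3 + 3^6 = 696.
N = 696/6 = 116.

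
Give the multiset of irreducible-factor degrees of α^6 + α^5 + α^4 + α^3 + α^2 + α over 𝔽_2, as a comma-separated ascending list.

Write h(α) = α^6 + α^5 + α^4 + α^3 + α^2 + α.
Roots in 𝔽_2: h(0) = 0 → root; h(1) = 0 → root.
Linear factors from roots: (α), (α + 1).
Complete factorization: h(α) = (α)·(α + 1)·(α^2 + α + 1)^2.
Factor degrees with multiplicity: 1 + 1 + 2 + 2 = 6.

1, 1, 2, 2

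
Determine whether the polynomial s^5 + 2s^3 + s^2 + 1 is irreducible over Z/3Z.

Yes

Write P(s) = s^5 + 2s^3 + s^2 + 1.
Check for roots in Z/3Z: P(0) = 1; P(1) = 2; P(2) = 2.
No roots, so no linear factors.
Monic irreducibles of degree 2 over GF(3): s^2 + 1, s^2 + s + 2, s^2 + 2s + 2.
None of them divide P (all give nonzero remainder).
No irreducible factor of degree ≤ 2 exists, so P is irreducible over GF(3).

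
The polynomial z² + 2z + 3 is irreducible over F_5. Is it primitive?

Write f(z) = z² + 2z + 3.
|GF(5^2)^×| = 5^2 − 1 = 24. Prime factorization: 24 = 2^3·3.
f is primitive ⇔ z has order 24 in GF(5)[z]/(f), i.e. z^(24/q) ≠ 1 for each prime q | 24.
z^(12) mod f = 4.
z^(8) mod f = 4z + 1.
None equal 1, so z has full order 24; f is primitive.

Yes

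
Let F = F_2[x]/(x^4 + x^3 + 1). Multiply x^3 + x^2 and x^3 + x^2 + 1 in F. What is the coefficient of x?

1

Multiply in F_2[x]: (x^3 + x^2)·(x^3 + x^2 + 1) = x^6 + x^4 + x^3 + x^2.
Reduce using x^4 ≡ x^3 + 1 (mod x^4 + x^3 + 1).
Reduced: x^3 + x.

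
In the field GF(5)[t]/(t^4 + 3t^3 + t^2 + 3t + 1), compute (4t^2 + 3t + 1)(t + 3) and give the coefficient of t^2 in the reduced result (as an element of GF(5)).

0

Multiply in GF(5)[t]: (4t^2 + 3t + 1)·(t + 3) = 4t^3 + 3.
Reduced: 4t^3 + 3.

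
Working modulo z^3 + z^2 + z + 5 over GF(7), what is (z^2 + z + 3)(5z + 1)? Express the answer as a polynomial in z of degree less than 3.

z^2 + 4z + 6

Multiply in GF(7)[z]: (z^2 + z + 3)·(5z + 1) = 5z^3 + 6z^2 + 2z + 3.
Reduce using z^3 ≡ 6z^2 + 6z + 2 (mod z^3 + z^2 + z + 5).
Reduced: z^2 + 4z + 6.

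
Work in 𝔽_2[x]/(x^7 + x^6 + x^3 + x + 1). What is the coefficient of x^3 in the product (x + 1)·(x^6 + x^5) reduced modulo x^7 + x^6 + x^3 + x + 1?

1

Multiply in 𝔽_2[x]: (x + 1)·(x^6 + x^5) = x^7 + x^5.
Reduce using x^7 ≡ x^6 + x^3 + x + 1 (mod x^7 + x^6 + x^3 + x + 1).
Reduced: x^6 + x^5 + x^3 + x + 1.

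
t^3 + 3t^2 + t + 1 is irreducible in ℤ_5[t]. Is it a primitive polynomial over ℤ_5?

No

Write f(t) = t^3 + 3t^2 + t + 1.
|GF(5^3)^×| = 5^3 − 1 = 124. Prime factorization: 124 = 2^2·31.
f is primitive ⇔ t has order 124 in GF(5)[t]/(f), i.e. t^(124/q) ≠ 1 for each prime q | 124.
t^(62) mod f = 1
t^(4) mod f = 3t^2 + 2t + 3.
Since t^(62) = 1, the order of t divides 62 < 124; not primitive.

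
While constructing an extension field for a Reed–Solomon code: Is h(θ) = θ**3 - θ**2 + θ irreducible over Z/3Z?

No

Check for roots in Z/3Z: h(0) = 0 → root; h(1) = 1; h(2) = 0 → root.
h(0) = 0, so (θ) divides h(θ); h is reducible.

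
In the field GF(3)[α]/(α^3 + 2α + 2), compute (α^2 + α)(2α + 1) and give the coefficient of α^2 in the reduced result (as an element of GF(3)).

Multiply in GF(3)[α]: (α^2 + α)·(2α + 1) = 2α^3 + α.
Reduce using α^3 ≡ α + 1 (mod α^3 + 2α + 2).
Reduced: 2.

0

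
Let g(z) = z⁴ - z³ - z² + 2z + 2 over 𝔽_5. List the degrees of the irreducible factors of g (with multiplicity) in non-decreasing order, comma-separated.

1, 3

Roots in 𝔽_5: g(0) = 2; g(1) = 3; g(2) = 0 → root; g(3) = 3; g(4) = 1.
Linear factors from roots: (z - 2).
Complete factorization: g(z) = (z - 2)·(z³ + z² + z - 1).
Factor degrees with multiplicity: 1 + 3 = 4.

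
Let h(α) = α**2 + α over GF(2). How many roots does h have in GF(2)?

2

Evaluate at each of the 2 elements of GF(2):
h(0) = 0 → root; h(1) = 0 → root.
Roots: {0, 1}.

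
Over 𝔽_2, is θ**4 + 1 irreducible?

No

Write g(θ) = θ**4 + 1.
Check for roots in 𝔽_2: g(0) = 1; g(1) = 0 → root.
g(1) = 0, so (θ − 1) divides g(θ); g is reducible.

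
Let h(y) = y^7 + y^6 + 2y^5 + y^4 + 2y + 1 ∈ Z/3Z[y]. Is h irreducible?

Yes

Check for roots in Z/3Z: h(0) = 1; h(1) = 2; h(2) = 1.
No roots, so no linear factors.
Monic irreducibles of degree 2 over GF(3): y^2 + 1, y^2 + y + 2, y^2 + 2y + 2.
None of them divide h (all give nonzero remainder).
Degree-3 irreducible divisors: test the 8 monic irreducibles of degree 3 over GF(3).
None of them divide h (all give nonzero remainder).
No irreducible factor of degree ≤ 3 exists, so h is irreducible over GF(3).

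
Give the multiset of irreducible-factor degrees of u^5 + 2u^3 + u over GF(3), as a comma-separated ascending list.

Write f(u) = u^5 + 2u^3 + u.
Roots in GF(3): f(0) = 0 → root; f(1) = 1; f(2) = 2.
Linear factors from roots: (u).
Complete factorization: f(u) = (u)·(u^2 + 1)^2.
Factor degrees with multiplicity: 1 + 2 + 2 = 5.

1, 2, 2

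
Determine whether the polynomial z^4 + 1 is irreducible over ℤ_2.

Write f(z) = z^4 + 1.
Check for roots in ℤ_2: f(0) = 1; f(1) = 0 → root.
f(1) = 0, so (z − 1) divides f(z); f is reducible.

No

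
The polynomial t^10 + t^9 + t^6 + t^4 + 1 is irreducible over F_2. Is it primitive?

No

Write f(t) = t^10 + t^9 + t^6 + t^4 + 1.
|GF(2^10)^×| = 2^10 − 1 = 1023. Prime factorization: 1023 = 3·11·31.
f is primitive ⇔ t has order 1023 in GF(2)[t]/(f), i.e. t^(1023/q) ≠ 1 for each prime q | 1023.
t^(341) mod f = 1
t^(93) mod f = t^8 + t^6 + t^5 + t^3 + t^2 + t.
t^(33) mod f = t^8 + t^7 + t^6 + t^4 + 1.
Since t^(341) = 1, the order of t divides 341 < 1023; not primitive.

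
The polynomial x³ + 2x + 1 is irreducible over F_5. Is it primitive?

No

Write f(x) = x³ + 2x + 1.
|GF(5^3)^×| = 5^3 − 1 = 124. Prime factorization: 124 = 2^2·31.
f is primitive ⇔ x has order 124 in GF(5)[x]/(f), i.e. x^(124/q) ≠ 1 for each prime q | 124.
x^(62) mod f = 1
x^(4) mod f = 3x² + 4x.
Since x^(62) = 1, the order of x divides 62 < 124; not primitive.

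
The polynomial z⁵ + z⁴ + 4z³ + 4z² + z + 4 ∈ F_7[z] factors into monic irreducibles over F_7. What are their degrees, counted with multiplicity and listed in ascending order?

Write g(z) = z⁵ + z⁴ + 4z³ + 4z² + z + 4.
Complete factorization: g(z) = (z⁵ + z⁴ + 4z³ + 4z² + z + 4).
Factor degrees with multiplicity: 5 = 5.

5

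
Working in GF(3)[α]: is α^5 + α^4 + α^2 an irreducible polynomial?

No

Write g(α) = α^5 + α^4 + α^2.
Check for roots in GF(3): g(0) = 0 → root; g(1) = 0 → root; g(2) = 1.
g(0) = 0, so (α) divides g(α); g is reducible.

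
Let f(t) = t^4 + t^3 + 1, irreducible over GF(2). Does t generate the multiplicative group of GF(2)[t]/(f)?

|GF(2^4)^×| = 2^4 − 1 = 15. Prime factorization: 15 = 3·5.
f is primitive ⇔ t has order 15 in GF(2)[t]/(f), i.e. t^(15/q) ≠ 1 for each prime q | 15.
t^(5) mod f = t^3 + t + 1.
t^(3) mod f = t^3.
None equal 1, so t has full order 15; f is primitive.

Yes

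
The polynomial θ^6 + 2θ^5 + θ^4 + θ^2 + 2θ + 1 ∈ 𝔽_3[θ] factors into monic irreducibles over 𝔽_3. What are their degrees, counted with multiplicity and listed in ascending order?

1, 1, 2, 2

Write h(θ) = θ^6 + 2θ^5 + θ^4 + θ^2 + 2θ + 1.
Roots in 𝔽_3: h(0) = 1; h(1) = 2; h(2) = 0 → root.
Linear factors from roots: (θ + 1).
Complete factorization: h(θ) = (θ + 1)^2·(θ^2 + θ + 2)·(θ^2 + 2θ + 2).
Factor degrees with multiplicity: 1 + 1 + 2 + 2 = 6.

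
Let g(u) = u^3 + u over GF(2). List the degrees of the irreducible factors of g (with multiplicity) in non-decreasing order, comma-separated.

Roots in GF(2): g(0) = 0 → root; g(1) = 0 → root.
Linear factors from roots: (u), (u + 1).
Complete factorization: g(u) = (u)·(u + 1)^2.
Factor degrees with multiplicity: 1 + 1 + 1 = 3.

1, 1, 1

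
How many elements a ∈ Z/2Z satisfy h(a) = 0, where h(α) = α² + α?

Evaluate at each of the 2 elements of Z/2Z:
h(0) = 0 → root; h(1) = 0 → root.
Roots: {0, 1}.

2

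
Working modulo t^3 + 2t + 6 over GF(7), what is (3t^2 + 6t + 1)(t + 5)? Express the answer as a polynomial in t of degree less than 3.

4t + 1

Multiply in GF(7)[t]: (3t^2 + 6t + 1)·(t + 5) = 3t^3 + 3t + 5.
Reduce using t^3 ≡ 5t + 1 (mod t^3 + 2t + 6).
Reduced: 4t + 1.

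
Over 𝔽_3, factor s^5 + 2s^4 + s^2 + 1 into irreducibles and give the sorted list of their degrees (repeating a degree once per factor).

Write g(s) = s^5 + 2s^4 + s^2 + 1.
Roots in 𝔽_3: g(0) = 1; g(1) = 2; g(2) = 0 → root.
Linear factors from roots: (s + 1).
Complete factorization: g(s) = (s + 1)·(s^2 + 2s + 2)^2.
Factor degrees with multiplicity: 1 + 2 + 2 = 5.

1, 2, 2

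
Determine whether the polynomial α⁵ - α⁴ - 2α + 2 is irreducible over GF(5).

No

Write f(α) = α⁵ - α⁴ - 2α + 2.
Check for roots in GF(5): f(0) = 2; f(1) = 0 → root; f(2) = 4; f(3) = 3; f(4) = 2.
f(1) = 0, so (α − 1) divides f(α); f is reducible.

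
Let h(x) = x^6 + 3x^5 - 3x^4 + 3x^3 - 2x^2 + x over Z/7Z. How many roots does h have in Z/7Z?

Evaluate at each of the 7 elements of Z/7Z:
h(0) = 0 → root; h(1) = 3; h(2) = 4; h(3) = 0 → root; h(4) = 5; h(5) = 5; h(6) = 3.
Roots: {0, 3}.

2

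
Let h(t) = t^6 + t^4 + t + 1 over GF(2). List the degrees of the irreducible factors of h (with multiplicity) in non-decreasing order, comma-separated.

1, 2, 3

Roots in GF(2): h(0) = 1; h(1) = 0 → root.
Linear factors from roots: (t + 1).
Complete factorization: h(t) = (t + 1)·(t^2 + t + 1)·(t^3 + t + 1).
Factor degrees with multiplicity: 1 + 2 + 3 = 6.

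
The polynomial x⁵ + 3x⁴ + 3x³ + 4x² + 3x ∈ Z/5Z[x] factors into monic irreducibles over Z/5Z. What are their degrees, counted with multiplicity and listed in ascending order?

Write h(x) = x⁵ + 3x⁴ + 3x³ + 4x² + 3x.
Roots in Z/5Z: h(0) = 0 → root; h(1) = 4; h(2) = 1; h(3) = 2; h(4) = 0 → root.
Linear factors from roots: (x), (x + 1).
Complete factorization: h(x) = (x)·(x + 1)·(x³ + 2x² + x + 3).
Factor degrees with multiplicity: 1 + 1 + 3 = 5.

1, 1, 3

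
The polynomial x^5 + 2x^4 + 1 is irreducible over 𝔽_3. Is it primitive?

Write f(x) = x^5 + 2x^4 + 1.
|GF(3^5)^×| = 3^5 − 1 = 242. Prime factorization: 242 = 2·11^2.
f is primitive ⇔ x has order 242 in GF(3)[x]/(f), i.e. x^(242/q) ≠ 1 for each prime q | 242.
x^(121) mod f = 2.
x^(22) mod f = 2x^2 + 2x + 1.
None equal 1, so x has full order 242; f is primitive.

Yes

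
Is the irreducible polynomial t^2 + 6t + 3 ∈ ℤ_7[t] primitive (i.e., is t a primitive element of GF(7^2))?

Write f(t) = t^2 + 6t + 3.
|GF(7^2)^×| = 7^2 − 1 = 48. Prime factorization: 48 = 2^4·3.
f is primitive ⇔ t has order 48 in GF(7)[t]/(f), i.e. t^(48/q) ≠ 1 for each prime q | 48.
t^(24) mod f = 6.
t^(16) mod f = 2.
None equal 1, so t has full order 48; f is primitive.

Yes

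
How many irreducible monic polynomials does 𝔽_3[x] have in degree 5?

48

By the necklace-counting formula, N_3(5) = (1/5) Σ_{d|5} μ(5/d)·3^d.
Divisors of 5: 1, 5; μ(5/d) for each: -1, 1.
Σ = − 3^1 + 3^5 = 240.
N = 240/5 = 48.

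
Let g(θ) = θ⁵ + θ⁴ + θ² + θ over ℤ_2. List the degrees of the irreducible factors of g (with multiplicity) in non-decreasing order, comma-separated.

Roots in ℤ_2: g(0) = 0 → root; g(1) = 0 → root.
Linear factors from roots: (θ), (θ + 1).
Complete factorization: g(θ) = (θ)·(θ + 1)^2·(θ² + θ + 1).
Factor degrees with multiplicity: 1 + 1 + 1 + 2 = 5.

1, 1, 1, 2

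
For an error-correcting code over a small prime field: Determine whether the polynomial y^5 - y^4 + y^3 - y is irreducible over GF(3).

No

Write m(y) = y^5 - y^4 + y^3 - y.
Check for roots in GF(3): m(0) = 0 → root; m(1) = 0 → root; m(2) = 1.
m(0) = 0, so (y) divides m(y); m is reducible.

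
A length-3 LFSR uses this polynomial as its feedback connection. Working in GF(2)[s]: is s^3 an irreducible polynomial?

No

Write f(s) = s^3.
Check for roots in GF(2): f(0) = 0 → root; f(1) = 1.
f(0) = 0, so (s) divides f(s); f is reducible.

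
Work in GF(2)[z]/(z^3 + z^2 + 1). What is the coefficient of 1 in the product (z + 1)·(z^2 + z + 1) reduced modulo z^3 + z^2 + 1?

Multiply in GF(2)[z]: (z + 1)·(z^2 + z + 1) = z^3 + 1.
Reduce using z^3 ≡ z^2 + 1 (mod z^3 + z^2 + 1).
Reduced: z^2.

0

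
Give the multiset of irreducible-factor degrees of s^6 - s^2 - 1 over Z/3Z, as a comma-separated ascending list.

3, 3

Write f(s) = s^6 - s^2 - 1.
Roots in Z/3Z: f(0) = 2; f(1) = 2; f(2) = 2.
Complete factorization: f(s) = (s^3 + s^2 - s + 1)·(s^3 - s^2 - s - 1).
Factor degrees with multiplicity: 3 + 3 = 6.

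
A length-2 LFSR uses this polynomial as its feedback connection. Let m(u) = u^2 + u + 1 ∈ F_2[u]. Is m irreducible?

Yes

Check for roots in F_2: m(0) = 1; m(1) = 1.
No roots. A degree-2 polynomial over a field with no linear factor is irreducible.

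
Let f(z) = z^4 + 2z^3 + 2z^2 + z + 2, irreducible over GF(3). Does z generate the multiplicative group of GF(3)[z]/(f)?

|GF(3^4)^×| = 3^4 − 1 = 80. Prime factorization: 80 = 2^4·5.
f is primitive ⇔ z has order 80 in GF(3)[z]/(f), i.e. z^(80/q) ≠ 1 for each prime q | 80.
z^(40) mod f = 2.
z^(16) mod f = z^2 + 2z.
None equal 1, so z has full order 80; f is primitive.

Yes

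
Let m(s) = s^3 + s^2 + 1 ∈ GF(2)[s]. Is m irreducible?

Yes

Check for roots in GF(2): m(0) = 1; m(1) = 1.
No roots. A degree-3 polynomial over a field with no linear factor is irreducible.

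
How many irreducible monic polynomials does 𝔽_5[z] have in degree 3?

By the necklace-counting formula, N_5(3) = (1/3) Σ_{d|3} μ(3/d)·5^d.
Divisors of 3: 1, 3; μ(3/d) for each: -1, 1.
Σ = − 5^1 + 5^3 = 120.
N = 120/3 = 40.

40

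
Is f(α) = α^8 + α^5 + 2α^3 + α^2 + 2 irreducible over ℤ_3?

Check for roots in ℤ_3: f(0) = 2; f(1) = 1; f(2) = 1.
No roots, so no linear factors.
Monic irreducibles of degree 2 over GF(3): α^2 + 1, α^2 + α + 2, α^2 + 2α + 2.
None of them divide f (all give nonzero remainder).
Degree-3 irreducible divisors: test the 8 monic irreducibles of degree 3 over GF(3).
None of them divide f (all give nonzero remainder).
Degree-4 irreducible divisors: test the 18 monic irreducibles of degree 4 over GF(3).
None of them divide f (all give nonzero remainder).
No irreducible factor of degree ≤ 4 exists, so f is irreducible over GF(3).

Yes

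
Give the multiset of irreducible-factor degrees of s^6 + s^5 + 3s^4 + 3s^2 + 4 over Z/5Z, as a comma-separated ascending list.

1, 1, 1, 1, 2

Write f(s) = s^6 + s^5 + 3s^4 + 3s^2 + 4.
Roots in Z/5Z: f(0) = 4; f(1) = 2; f(2) = 0 → root; f(3) = 1; f(4) = 0 → root.
Linear factors from roots: (s + 3), (s + 1).
Complete factorization: f(s) = (s + 1)·(s + 3)^3·(s^2 + s + 2).
Factor degrees with multiplicity: 1 + 1 + 1 + 1 + 2 = 6.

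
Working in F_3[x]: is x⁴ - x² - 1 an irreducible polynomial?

Write P(x) = x⁴ - x² - 1.
Check for roots in F_3: P(0) = 2; P(1) = 2; P(2) = 2.
No roots, so no linear factors.
Monic irreducibles of degree 2 over GF(3): x² + 1, x² + x - 1, x² - x - 1.
None of them divide P (all give nonzero remainder).
No irreducible factor of degree ≤ 2 exists, so P is irreducible over GF(3).

Yes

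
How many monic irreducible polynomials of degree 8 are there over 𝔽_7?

720300

The number of monic irreducibles of degree 8 over GF(7) is (1/8)·Σ_{d∣8} μ(8/d) 7^d.
Divisors of 8: 1, 2, 4, 8; μ(8/d) for each: 0, 0, -1, 1.
Σ = − 7^4 + 7^8 = 5762400.
N = 5762400/8 = 720300.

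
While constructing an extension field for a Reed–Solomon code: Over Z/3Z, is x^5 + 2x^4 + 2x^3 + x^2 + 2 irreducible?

Yes

Write P(x) = x^5 + 2x^4 + 2x^3 + x^2 + 2.
Check for roots in Z/3Z: P(0) = 2; P(1) = 2; P(2) = 2.
No roots, so no linear factors.
Monic irreducibles of degree 2 over GF(3): x^2 + 1, x^2 + x + 2, x^2 + 2x + 2.
None of them divide P (all give nonzero remainder).
No irreducible factor of degree ≤ 2 exists, so P is irreducible over GF(3).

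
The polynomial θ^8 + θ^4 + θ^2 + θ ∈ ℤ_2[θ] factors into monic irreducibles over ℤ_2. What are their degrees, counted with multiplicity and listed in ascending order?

1, 1, 2, 4

Write h(θ) = θ^8 + θ^4 + θ^2 + θ.
Roots in ℤ_2: h(0) = 0 → root; h(1) = 0 → root.
Linear factors from roots: (θ), (θ + 1).
Complete factorization: h(θ) = (θ)·(θ + 1)·(θ^2 + θ + 1)·(θ^4 + θ + 1).
Factor degrees with multiplicity: 1 + 1 + 2 + 4 = 8.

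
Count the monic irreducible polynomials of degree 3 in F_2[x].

The number of monic irreducibles of degree 3 over GF(2) is (1/3)·Σ_{d∣3} μ(3/d) 2^d.
Divisors of 3: 1, 3; μ(3/d) for each: -1, 1.
Σ = − 2^1 + 2^3 = 6.
N = 6/3 = 2.

2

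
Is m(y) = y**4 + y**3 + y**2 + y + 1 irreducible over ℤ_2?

Check for roots in ℤ_2: m(0) = 1; m(1) = 1.
No roots, so no linear factors.
Monic irreducibles of degree 2 over GF(2): y**2 + y + 1.
None of them divide m (all give nonzero remainder).
No irreducible factor of degree ≤ 2 exists, so m is irreducible over GF(2).

Yes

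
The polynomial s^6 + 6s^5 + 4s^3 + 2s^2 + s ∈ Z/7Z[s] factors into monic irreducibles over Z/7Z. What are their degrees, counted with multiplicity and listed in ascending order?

Write g(s) = s^6 + 6s^5 + 4s^3 + 2s^2 + s.
Linear factors from roots: (s), (s + 6), (s + 2).
Complete factorization: g(s) = (s)·(s + 6)·(s + 2)^2·(s^2 + 3s + 5).
Factor degrees with multiplicity: 1 + 1 + 1 + 1 + 2 = 6.

1, 1, 1, 1, 2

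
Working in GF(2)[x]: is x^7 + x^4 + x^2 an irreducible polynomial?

No

Write g(x) = x^7 + x^4 + x^2.
Check for roots in GF(2): g(0) = 0 → root; g(1) = 1.
g(0) = 0, so (x) divides g(x); g is reducible.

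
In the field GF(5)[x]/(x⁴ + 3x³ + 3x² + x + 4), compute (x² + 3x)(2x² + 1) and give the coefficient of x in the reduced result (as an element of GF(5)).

Multiply in GF(5)[x]: (x² + 3x)·(2x² + 1) = 2x⁴ + x³ + x² + 3x.
Reduce using x⁴ ≡ 2x³ + 2x² + 4x + 1 (mod x⁴ + 3x³ + 3x² + x + 4).
Reduced: x + 2.

1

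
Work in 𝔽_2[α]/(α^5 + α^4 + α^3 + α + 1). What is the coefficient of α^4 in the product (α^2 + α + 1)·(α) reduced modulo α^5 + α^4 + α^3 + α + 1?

Multiply in 𝔽_2[α]: (α^2 + α + 1)·(α) = α^3 + α^2 + α.
Reduced: α^3 + α^2 + α.

0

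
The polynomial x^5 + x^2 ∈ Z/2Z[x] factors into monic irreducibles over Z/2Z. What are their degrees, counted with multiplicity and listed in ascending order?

Write f(x) = x^5 + x^2.
Roots in Z/2Z: f(0) = 0 → root; f(1) = 0 → root.
Linear factors from roots: (x), (x + 1).
Complete factorization: f(x) = (x + 1)·(x)^2·(x^2 + x + 1).
Factor degrees with multiplicity: 1 + 1 + 1 + 2 = 5.

1, 1, 1, 2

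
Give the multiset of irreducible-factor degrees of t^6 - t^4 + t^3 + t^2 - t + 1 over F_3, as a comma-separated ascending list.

6

Write g(t) = t^6 - t^4 + t^3 + t^2 - t + 1.
Roots in F_3: g(0) = 1; g(1) = 2; g(2) = 2.
Complete factorization: g(t) = (t^6 - t^4 + t^3 + t^2 - t + 1).
Factor degrees with multiplicity: 6 = 6.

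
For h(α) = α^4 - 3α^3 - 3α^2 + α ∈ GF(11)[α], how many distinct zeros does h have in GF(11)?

Evaluate at each of the 11 elements of GF(11):
h(0) = 0 → root; h(1) = 7; h(2) = 4; h(3) = 9; h(4) = 9; h(5) = 4; h(6) = 7; h(7) = 0 → root; h(8) = 0 → root; h(9) = 4; h(10) = 0 → root.
Roots: {0, 7, 8, 10}.

4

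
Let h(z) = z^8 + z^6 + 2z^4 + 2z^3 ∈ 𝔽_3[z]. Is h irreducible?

No

Check for roots in 𝔽_3: h(0) = 0 → root; h(1) = 0 → root; h(2) = 2.
h(0) = 0, so (z) divides h(z); h is reducible.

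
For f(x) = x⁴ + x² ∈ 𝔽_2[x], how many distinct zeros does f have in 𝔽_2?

2

Evaluate at each of the 2 elements of 𝔽_2:
f(0) = 0 → root; f(1) = 0 → root.
Roots: {0, 1}.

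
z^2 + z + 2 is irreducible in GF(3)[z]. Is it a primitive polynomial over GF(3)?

Yes

Write f(z) = z^2 + z + 2.
|GF(3^2)^×| = 3^2 − 1 = 8. Prime factorization: 8 = 2^3.
f is primitive ⇔ z has order 8 in GF(3)[z]/(f), i.e. z^(8/q) ≠ 1 for each prime q | 8.
z^(4) mod f = 2.
None equal 1, so z has full order 8; f is primitive.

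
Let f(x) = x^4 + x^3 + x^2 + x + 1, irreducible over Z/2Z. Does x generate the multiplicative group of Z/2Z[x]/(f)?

No

|GF(2^4)^×| = 2^4 − 1 = 15. Prime factorization: 15 = 3·5.
f is primitive ⇔ x has order 15 in GF(2)[x]/(f), i.e. x^(15/q) ≠ 1 for each prime q | 15.
x^(5) mod f = 1
x^(3) mod f = x^3.
Since x^(5) = 1, the order of x divides 5 < 15; not primitive.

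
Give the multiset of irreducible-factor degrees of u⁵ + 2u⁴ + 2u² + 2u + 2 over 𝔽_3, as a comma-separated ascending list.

1, 1, 3

Write g(u) = u⁵ + 2u⁴ + 2u² + 2u + 2.
Roots in 𝔽_3: g(0) = 2; g(1) = 0 → root; g(2) = 0 → root.
Linear factors from roots: (u + 2), (u + 1).
Complete factorization: g(u) = (u + 1)·(u + 2)·(u³ + 2u² + u + 1).
Factor degrees with multiplicity: 1 + 1 + 3 = 5.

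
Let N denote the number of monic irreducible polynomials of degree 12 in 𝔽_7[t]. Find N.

1153430600

x^(7^12) − x is the product of all monic irreducibles of degree dividing 12; Möbius inversion gives N = (1/12) Σ μ(12/d)·7^d.
Divisors of 12: 1, 2, 3, 4, 6, 12; μ(12/d) for each: 0, 1, 0, -1, -1, 1.
Σ = 7^2 − 7^4 − 7^6 + 7^12 = 13841167200.
N = 13841167200/12 = 1153430600.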